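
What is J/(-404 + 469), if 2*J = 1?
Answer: 1/130 ≈ 0.0076923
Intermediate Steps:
J = ½ (J = (½)*1 = ½ ≈ 0.50000)
J/(-404 + 469) = 1/(2*(-404 + 469)) = (½)/65 = (½)*(1/65) = 1/130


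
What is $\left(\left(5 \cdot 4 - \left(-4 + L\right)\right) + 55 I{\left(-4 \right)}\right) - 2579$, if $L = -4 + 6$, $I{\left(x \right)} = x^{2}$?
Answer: $-1677$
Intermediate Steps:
$L = 2$
$\left(\left(5 \cdot 4 - \left(-4 + L\right)\right) + 55 I{\left(-4 \right)}\right) - 2579 = \left(\left(5 \cdot 4 + \left(4 - 2\right)\right) + 55 \left(-4\right)^{2}\right) - 2579 = \left(\left(20 + \left(4 - 2\right)\right) + 55 \cdot 16\right) - 2579 = \left(\left(20 + 2\right) + 880\right) - 2579 = \left(22 + 880\right) - 2579 = 902 - 2579 = -1677$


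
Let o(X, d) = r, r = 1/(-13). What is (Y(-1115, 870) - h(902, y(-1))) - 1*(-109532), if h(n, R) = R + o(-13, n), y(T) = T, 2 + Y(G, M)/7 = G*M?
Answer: -86850802/13 ≈ -6.6808e+6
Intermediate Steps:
r = -1/13 ≈ -0.076923
Y(G, M) = -14 + 7*G*M (Y(G, M) = -14 + 7*(G*M) = -14 + 7*G*M)
o(X, d) = -1/13
h(n, R) = -1/13 + R (h(n, R) = R - 1/13 = -1/13 + R)
(Y(-1115, 870) - h(902, y(-1))) - 1*(-109532) = ((-14 + 7*(-1115)*870) - (-1/13 - 1)) - 1*(-109532) = ((-14 - 6790350) - 1*(-14/13)) + 109532 = (-6790364 + 14/13) + 109532 = -88274718/13 + 109532 = -86850802/13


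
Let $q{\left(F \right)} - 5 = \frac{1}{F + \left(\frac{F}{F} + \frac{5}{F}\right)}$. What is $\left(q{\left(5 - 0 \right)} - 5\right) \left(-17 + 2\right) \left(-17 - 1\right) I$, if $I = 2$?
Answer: $\frac{540}{7} \approx 77.143$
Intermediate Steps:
$q{\left(F \right)} = 5 + \frac{1}{1 + F + \frac{5}{F}}$ ($q{\left(F \right)} = 5 + \frac{1}{F + \left(\frac{F}{F} + \frac{5}{F}\right)} = 5 + \frac{1}{F + \left(1 + \frac{5}{F}\right)} = 5 + \frac{1}{1 + F + \frac{5}{F}}$)
$\left(q{\left(5 - 0 \right)} - 5\right) \left(-17 + 2\right) \left(-17 - 1\right) I = \left(\frac{25 + 5 \left(5 - 0\right)^{2} + 6 \left(5 - 0\right)}{5 + \left(5 - 0\right) + \left(5 - 0\right)^{2}} - 5\right) \left(-17 + 2\right) \left(-17 - 1\right) 2 = \left(\frac{25 + 5 \left(5 + 0\right)^{2} + 6 \left(5 + 0\right)}{5 + \left(5 + 0\right) + \left(5 + 0\right)^{2}} - 5\right) \left(-15\right) \left(-17 - 1\right) 2 = \left(\frac{25 + 5 \cdot 5^{2} + 6 \cdot 5}{5 + 5 + 5^{2}} - 5\right) \left(-15\right) \left(-18\right) 2 = \left(\frac{25 + 5 \cdot 25 + 30}{5 + 5 + 25} - 5\right) \left(-15\right) \left(-18\right) 2 = \left(\frac{25 + 125 + 30}{35} - 5\right) \left(-15\right) \left(-18\right) 2 = \left(\frac{1}{35} \cdot 180 - 5\right) \left(-15\right) \left(-18\right) 2 = \left(\frac{36}{7} - 5\right) \left(-15\right) \left(-18\right) 2 = \frac{1}{7} \left(-15\right) \left(-18\right) 2 = \left(- \frac{15}{7}\right) \left(-18\right) 2 = \frac{270}{7} \cdot 2 = \frac{540}{7}$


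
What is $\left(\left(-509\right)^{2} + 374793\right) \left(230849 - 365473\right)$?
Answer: $-85334653376$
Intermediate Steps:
$\left(\left(-509\right)^{2} + 374793\right) \left(230849 - 365473\right) = \left(259081 + 374793\right) \left(-134624\right) = 633874 \left(-134624\right) = -85334653376$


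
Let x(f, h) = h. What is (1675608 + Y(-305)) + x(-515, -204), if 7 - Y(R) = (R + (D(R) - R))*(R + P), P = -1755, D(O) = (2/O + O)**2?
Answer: 3596628386003/18605 ≈ 1.9332e+8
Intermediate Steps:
D(O) = (O + 2/O)**2
Y(R) = 7 - (2 + R**2)**2*(-1755 + R)/R**2 (Y(R) = 7 - (R + ((2 + R**2)**2/R**2 - R))*(R - 1755) = 7 - (R + (-R + (2 + R**2)**2/R**2))*(-1755 + R) = 7 - (2 + R**2)**2/R**2*(-1755 + R) = 7 - (2 + R**2)**2*(-1755 + R)/R**2)
(1675608 + Y(-305)) + x(-515, -204) = (1675608 + (7 - 1*(2 + (-305)**2)**2/(-305) + 1755*(2 + (-305)**2)**2/(-305)**2)) - 204 = (1675608 + (7 - 1*(-1/305)*(2 + 93025)**2 + 1755*(1/93025)*(2 + 93025)**2)) - 204 = (1675608 + (7 - 1*(-1/305)*93027**2 + 1755*(1/93025)*93027**2)) - 204 = (1675608 + (7 - 1*(-1/305)*8654022729 + 1755*(1/93025)*8654022729)) - 204 = (1675608 + (7 + 8654022729/305 + 3037561977879/18605)) - 204 = (1675608 + 3565457494583/18605) - 204 = 3596632181423/18605 - 204 = 3596628386003/18605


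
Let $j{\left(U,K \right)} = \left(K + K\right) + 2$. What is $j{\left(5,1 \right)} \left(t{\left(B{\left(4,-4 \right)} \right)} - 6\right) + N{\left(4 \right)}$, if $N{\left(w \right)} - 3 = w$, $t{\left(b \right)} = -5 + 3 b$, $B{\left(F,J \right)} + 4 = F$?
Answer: $-37$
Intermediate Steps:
$B{\left(F,J \right)} = -4 + F$
$N{\left(w \right)} = 3 + w$
$j{\left(U,K \right)} = 2 + 2 K$ ($j{\left(U,K \right)} = 2 K + 2 = 2 + 2 K$)
$j{\left(5,1 \right)} \left(t{\left(B{\left(4,-4 \right)} \right)} - 6\right) + N{\left(4 \right)} = \left(2 + 2 \cdot 1\right) \left(\left(-5 + 3 \left(-4 + 4\right)\right) - 6\right) + \left(3 + 4\right) = \left(2 + 2\right) \left(\left(-5 + 3 \cdot 0\right) - 6\right) + 7 = 4 \left(\left(-5 + 0\right) - 6\right) + 7 = 4 \left(-5 - 6\right) + 7 = 4 \left(-11\right) + 7 = -44 + 7 = -37$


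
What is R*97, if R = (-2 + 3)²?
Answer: 97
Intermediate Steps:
R = 1 (R = 1² = 1)
R*97 = 1*97 = 97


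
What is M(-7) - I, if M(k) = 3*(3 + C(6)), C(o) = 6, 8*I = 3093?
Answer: -2877/8 ≈ -359.63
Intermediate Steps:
I = 3093/8 (I = (⅛)*3093 = 3093/8 ≈ 386.63)
M(k) = 27 (M(k) = 3*(3 + 6) = 3*9 = 27)
M(-7) - I = 27 - 1*3093/8 = 27 - 3093/8 = -2877/8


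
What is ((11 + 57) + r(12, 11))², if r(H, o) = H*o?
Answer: 40000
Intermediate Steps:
((11 + 57) + r(12, 11))² = ((11 + 57) + 12*11)² = (68 + 132)² = 200² = 40000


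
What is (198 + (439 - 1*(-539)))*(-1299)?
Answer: -1527624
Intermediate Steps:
(198 + (439 - 1*(-539)))*(-1299) = (198 + (439 + 539))*(-1299) = (198 + 978)*(-1299) = 1176*(-1299) = -1527624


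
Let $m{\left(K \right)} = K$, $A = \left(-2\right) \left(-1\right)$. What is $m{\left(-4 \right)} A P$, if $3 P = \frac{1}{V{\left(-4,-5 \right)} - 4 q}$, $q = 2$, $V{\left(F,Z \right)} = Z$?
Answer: $\frac{8}{39} \approx 0.20513$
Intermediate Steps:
$A = 2$
$P = - \frac{1}{39}$ ($P = \frac{1}{3 \left(-5 - 8\right)} = \frac{1}{3 \left(-13\right)} = \frac{1}{3} \left(- \frac{1}{13}\right) = - \frac{1}{39} \approx -0.025641$)
$m{\left(-4 \right)} A P = \left(-4\right) 2 \left(- \frac{1}{39}\right) = \left(-8\right) \left(- \frac{1}{39}\right) = \frac{8}{39}$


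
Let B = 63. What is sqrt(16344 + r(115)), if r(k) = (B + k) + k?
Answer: sqrt(16637) ≈ 128.98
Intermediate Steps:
r(k) = 63 + 2*k (r(k) = (63 + k) + k = 63 + 2*k)
sqrt(16344 + r(115)) = sqrt(16344 + (63 + 2*115)) = sqrt(16344 + (63 + 230)) = sqrt(16344 + 293) = sqrt(16637)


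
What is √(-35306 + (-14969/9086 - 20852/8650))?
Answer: I*√2181102684280524158/7859390 ≈ 187.91*I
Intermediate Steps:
√(-35306 + (-14969/9086 - 20852/8650)) = √(-35306 + (-14969*1/9086 - 20852*1/8650)) = √(-35306 + (-14969/9086 - 10426/4325)) = √(-35306 - 159471561/39296950) = √(-1387577588261/39296950) = I*√2181102684280524158/7859390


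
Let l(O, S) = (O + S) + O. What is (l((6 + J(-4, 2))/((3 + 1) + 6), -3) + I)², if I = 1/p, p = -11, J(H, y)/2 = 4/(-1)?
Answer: 36864/3025 ≈ 12.186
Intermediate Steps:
J(H, y) = -8 (J(H, y) = 2*(4/(-1)) = 2*(4*(-1)) = 2*(-4) = -8)
l(O, S) = S + 2*O
I = -1/11 (I = 1/(-11) = -1/11 ≈ -0.090909)
(l((6 + J(-4, 2))/((3 + 1) + 6), -3) + I)² = ((-3 + 2*((6 - 8)/((3 + 1) + 6))) - 1/11)² = ((-3 + 2*(-2/(4 + 6))) - 1/11)² = ((-3 + 2*(-2/10)) - 1/11)² = ((-3 + 2*(-2*⅒)) - 1/11)² = ((-3 + 2*(-⅕)) - 1/11)² = ((-3 - ⅖) - 1/11)² = (-17/5 - 1/11)² = (-192/55)² = 36864/3025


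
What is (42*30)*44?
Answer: 55440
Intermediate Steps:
(42*30)*44 = 1260*44 = 55440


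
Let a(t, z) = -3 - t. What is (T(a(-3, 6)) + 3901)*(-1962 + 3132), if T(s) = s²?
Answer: 4564170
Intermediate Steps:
(T(a(-3, 6)) + 3901)*(-1962 + 3132) = ((-3 - 1*(-3))² + 3901)*(-1962 + 3132) = ((-3 + 3)² + 3901)*1170 = (0² + 3901)*1170 = (0 + 3901)*1170 = 3901*1170 = 4564170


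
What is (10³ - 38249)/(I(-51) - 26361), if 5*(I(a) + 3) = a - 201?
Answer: 186245/132072 ≈ 1.4102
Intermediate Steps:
I(a) = -216/5 + a/5 (I(a) = -3 + (a - 201)/5 = -3 + (-201 + a)/5 = -3 + (-201/5 + a/5) = -216/5 + a/5)
(10³ - 38249)/(I(-51) - 26361) = (10³ - 38249)/((-216/5 + (⅕)*(-51)) - 26361) = (1000 - 38249)/((-216/5 - 51/5) - 26361) = -37249/(-267/5 - 26361) = -37249/(-132072/5) = -37249*(-5/132072) = 186245/132072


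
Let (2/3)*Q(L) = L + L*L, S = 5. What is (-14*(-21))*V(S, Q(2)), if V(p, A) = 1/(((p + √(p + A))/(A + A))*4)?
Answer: 6615/11 - 1323*√14/11 ≈ 151.34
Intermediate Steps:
Q(L) = 3*L/2 + 3*L²/2 (Q(L) = 3*(L + L*L)/2 = 3*(L + L²)/2 = 3*L/2 + 3*L²/2)
V(p, A) = A/(2*(p + √(A + p))) (V(p, A) = 1/(((p + √(A + p))/((2*A)))*4) = 1/(((p + √(A + p))*(1/(2*A)))*4) = 1/(((p + √(A + p))/(2*A))*4) = 1/(2*(p + √(A + p))/A) = A/(2*(p + √(A + p))))
(-14*(-21))*V(S, Q(2)) = (-14*(-21))*(((3/2)*2*(1 + 2))/(2*(5 + √((3/2)*2*(1 + 2) + 5)))) = 294*(((3/2)*2*3)/(2*(5 + √((3/2)*2*3 + 5)))) = 294*((½)*9/(5 + √(9 + 5))) = 294*((½)*9/(5 + √14)) = 294*(9/(2*(5 + √14))) = 1323/(5 + √14)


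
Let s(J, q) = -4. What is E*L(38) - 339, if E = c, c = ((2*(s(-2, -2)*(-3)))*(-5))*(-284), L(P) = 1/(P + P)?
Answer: 2079/19 ≈ 109.42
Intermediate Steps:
L(P) = 1/(2*P)
c = 34080 (c = ((2*(-4*(-3)))*(-5))*(-284) = ((2*12)*(-5))*(-284) = (24*(-5))*(-284) = -120*(-284) = 34080)
E = 34080
E*L(38) - 339 = 34080*((½)/38) - 339 = 34080*((½)*(1/38)) - 339 = 34080*(1/76) - 339 = 8520/19 - 339 = 2079/19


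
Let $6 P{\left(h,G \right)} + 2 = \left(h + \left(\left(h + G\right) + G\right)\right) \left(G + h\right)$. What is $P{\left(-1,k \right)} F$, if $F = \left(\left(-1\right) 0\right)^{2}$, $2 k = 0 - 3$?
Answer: $0$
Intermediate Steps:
$k = - \frac{3}{2}$ ($k = \frac{0 - 3}{2} = \frac{1}{2} \left(-3\right) = - \frac{3}{2} \approx -1.5$)
$P{\left(h,G \right)} = - \frac{1}{3} + \frac{\left(G + h\right) \left(2 G + 2 h\right)}{6}$ ($P{\left(h,G \right)} = - \frac{1}{3} + \frac{\left(h + \left(\left(h + G\right) + G\right)\right) \left(G + h\right)}{6} = - \frac{1}{3} + \frac{\left(h + \left(\left(G + h\right) + G\right)\right) \left(G + h\right)}{6} = - \frac{1}{3} + \frac{\left(h + \left(h + 2 G\right)\right) \left(G + h\right)}{6} = - \frac{1}{3} + \frac{\left(2 G + 2 h\right) \left(G + h\right)}{6} = - \frac{1}{3} + \frac{\left(G + h\right) \left(2 G + 2 h\right)}{6}$)
$F = 0$ ($F = 0^{2} = 0$)
$P{\left(-1,k \right)} F = \left(- \frac{1}{3} + \frac{\left(- \frac{3}{2}\right)^{2}}{3} + \frac{\left(-1\right)^{2}}{3} + \frac{2}{3} \left(- \frac{3}{2}\right) \left(-1\right)\right) 0 = \left(- \frac{1}{3} + \frac{1}{3} \cdot \frac{9}{4} + \frac{1}{3} \cdot 1 + 1\right) 0 = \left(- \frac{1}{3} + \frac{3}{4} + \frac{1}{3} + 1\right) 0 = \frac{7}{4} \cdot 0 = 0$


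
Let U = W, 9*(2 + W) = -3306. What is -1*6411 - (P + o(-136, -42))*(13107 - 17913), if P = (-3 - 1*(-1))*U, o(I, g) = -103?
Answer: 3048603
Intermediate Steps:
W = -1108/3 (W = -2 + (⅑)*(-3306) = -2 - 1102/3 = -1108/3 ≈ -369.33)
U = -1108/3 ≈ -369.33
P = 2216/3 (P = (-3 - 1*(-1))*(-1108/3) = (-3 + 1)*(-1108/3) = -2*(-1108/3) = 2216/3 ≈ 738.67)
-1*6411 - (P + o(-136, -42))*(13107 - 17913) = -1*6411 - (2216/3 - 103)*(13107 - 17913) = -6411 - 1907*(-4806)/3 = -6411 - 1*(-3055014) = -6411 + 3055014 = 3048603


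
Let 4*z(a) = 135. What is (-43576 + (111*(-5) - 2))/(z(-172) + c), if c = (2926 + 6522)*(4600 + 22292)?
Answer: -58844/338767533 ≈ -0.00017370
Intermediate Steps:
z(a) = 135/4 (z(a) = (¼)*135 = 135/4)
c = 254075616 (c = 9448*26892 = 254075616)
(-43576 + (111*(-5) - 2))/(z(-172) + c) = (-43576 + (111*(-5) - 2))/(135/4 + 254075616) = (-43576 + (-555 - 2))/(1016302599/4) = (-43576 - 557)*(4/1016302599) = -44133*4/1016302599 = -58844/338767533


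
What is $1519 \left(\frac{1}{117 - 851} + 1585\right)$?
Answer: $\frac{1767187891}{734} \approx 2.4076 \cdot 10^{6}$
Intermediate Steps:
$1519 \left(\frac{1}{117 - 851} + 1585\right) = 1519 \left(\frac{1}{-734} + 1585\right) = 1519 \left(- \frac{1}{734} + 1585\right) = 1519 \cdot \frac{1163389}{734} = \frac{1767187891}{734}$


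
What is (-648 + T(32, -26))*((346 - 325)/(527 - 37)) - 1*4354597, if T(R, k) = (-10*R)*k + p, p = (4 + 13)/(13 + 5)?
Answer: -1828792627/420 ≈ -4.3543e+6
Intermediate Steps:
p = 17/18 ≈ 0.94444
T(R, k) = 17/18 - 10*R*k (T(R, k) = (-10*R)*k + 17/18 = -10*R*k + 17/18 = 17/18 - 10*R*k)
(-648 + T(32, -26))*((346 - 325)/(527 - 37)) - 1*4354597 = (-648 + (17/18 - 10*32*(-26)))*((346 - 325)/(527 - 37)) - 1*4354597 = (-648 + (17/18 + 8320))*(21/490) - 4354597 = (-648 + 149777/18)*(21*(1/490)) - 4354597 = (138113/18)*(3/70) - 4354597 = 138113/420 - 4354597 = -1828792627/420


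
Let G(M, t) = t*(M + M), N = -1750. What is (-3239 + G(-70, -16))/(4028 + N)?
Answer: -999/2278 ≈ -0.43854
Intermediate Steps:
G(M, t) = 2*M*t (G(M, t) = t*(2*M) = 2*M*t)
(-3239 + G(-70, -16))/(4028 + N) = (-3239 + 2*(-70)*(-16))/(4028 - 1750) = (-3239 + 2240)/2278 = -999*1/2278 = -999/2278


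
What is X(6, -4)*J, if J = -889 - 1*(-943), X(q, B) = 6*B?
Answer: -1296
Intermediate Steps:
J = 54 (J = -889 + 943 = 54)
X(6, -4)*J = (6*(-4))*54 = -24*54 = -1296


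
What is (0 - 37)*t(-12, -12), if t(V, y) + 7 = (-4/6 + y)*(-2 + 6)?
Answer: 6401/3 ≈ 2133.7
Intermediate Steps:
t(V, y) = -29/3 + 4*y (t(V, y) = -7 + (-4/6 + y)*(-2 + 6) = -7 + (-4*⅙ + y)*4 = -7 + (-⅔ + y)*4 = -7 + (-8/3 + 4*y) = -29/3 + 4*y)
(0 - 37)*t(-12, -12) = (0 - 37)*(-29/3 + 4*(-12)) = -37*(-29/3 - 48) = -37*(-173/3) = 6401/3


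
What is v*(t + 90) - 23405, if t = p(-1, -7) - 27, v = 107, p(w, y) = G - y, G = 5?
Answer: -15380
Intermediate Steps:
p(w, y) = 5 - y
t = -15 (t = (5 - 1*(-7)) - 27 = (5 + 7) - 27 = 12 - 27 = -15)
v*(t + 90) - 23405 = 107*(-15 + 90) - 23405 = 107*75 - 23405 = 8025 - 23405 = -15380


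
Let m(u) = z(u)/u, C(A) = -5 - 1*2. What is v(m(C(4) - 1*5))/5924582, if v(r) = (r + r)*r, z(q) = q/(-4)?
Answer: 1/47396656 ≈ 2.1099e-8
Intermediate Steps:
z(q) = -q/4 (z(q) = q*(-1/4) = -q/4)
C(A) = -7 (C(A) = -5 - 2 = -7)
m(u) = -1/4 (m(u) = (-u/4)/u = -1/4)
v(r) = 2*r**2 (v(r) = (2*r)*r = 2*r**2)
v(m(C(4) - 1*5))/5924582 = (2*(-1/4)**2)/5924582 = (2*(1/16))*(1/5924582) = (1/8)*(1/5924582) = 1/47396656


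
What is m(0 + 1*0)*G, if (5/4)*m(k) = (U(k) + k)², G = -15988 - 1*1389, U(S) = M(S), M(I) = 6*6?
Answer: -90082368/5 ≈ -1.8016e+7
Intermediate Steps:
M(I) = 36
U(S) = 36
G = -17377 (G = -15988 - 1389 = -17377)
m(k) = 4*(36 + k)²/5
m(0 + 1*0)*G = (4*(36 + (0 + 1*0))²/5)*(-17377) = (4*(36 + (0 + 0))²/5)*(-17377) = (4*(36 + 0)²/5)*(-17377) = ((⅘)*36²)*(-17377) = ((⅘)*1296)*(-17377) = (5184/5)*(-17377) = -90082368/5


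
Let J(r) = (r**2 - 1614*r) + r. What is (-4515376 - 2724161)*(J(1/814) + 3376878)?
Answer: -16198496921699591859/662596 ≈ -2.4447e+13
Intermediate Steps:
J(r) = r**2 - 1613*r
(-4515376 - 2724161)*(J(1/814) + 3376878) = (-4515376 - 2724161)*((-1613 + 1/814)/814 + 3376878) = -7239537*((-1613 + 1/814)/814 + 3376878) = -7239537*((1/814)*(-1312981/814) + 3376878) = -7239537*(-1312981/662596 + 3376878) = -7239537*2237504542307/662596 = -16198496921699591859/662596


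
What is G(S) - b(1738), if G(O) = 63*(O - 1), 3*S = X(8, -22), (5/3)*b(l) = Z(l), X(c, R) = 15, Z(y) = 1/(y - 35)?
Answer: 2145777/8515 ≈ 252.00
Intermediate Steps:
Z(y) = 1/(-35 + y)
b(l) = 3/(5*(-35 + l))
S = 5 (S = (⅓)*15 = 5)
G(O) = -63 + 63*O (G(O) = 63*(-1 + O) = -63 + 63*O)
G(S) - b(1738) = (-63 + 63*5) - 3/(5*(-35 + 1738)) = (-63 + 315) - 3/(5*1703) = 252 - 3/(5*1703) = 252 - 1*3/8515 = 252 - 3/8515 = 2145777/8515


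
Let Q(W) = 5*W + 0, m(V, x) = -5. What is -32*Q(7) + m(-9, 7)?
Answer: -1125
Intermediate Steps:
Q(W) = 5*W
-32*Q(7) + m(-9, 7) = -160*7 - 5 = -32*35 - 5 = -1120 - 5 = -1125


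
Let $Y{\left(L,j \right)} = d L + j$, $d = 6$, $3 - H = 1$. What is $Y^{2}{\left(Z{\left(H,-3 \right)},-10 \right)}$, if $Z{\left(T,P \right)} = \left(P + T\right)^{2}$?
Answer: $16$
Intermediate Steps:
$H = 2$ ($H = 3 - 1 = 2$)
$Y{\left(L,j \right)} = j + 6 L$ ($Y{\left(L,j \right)} = 6 L + j = j + 6 L$)
$Y^{2}{\left(Z{\left(H,-3 \right)},-10 \right)} = \left(-10 + 6 \left(-3 + 2\right)^{2}\right)^{2} = \left(-10 + 6 \left(-1\right)^{2}\right)^{2} = \left(-10 + 6 \cdot 1\right)^{2} = \left(-10 + 6\right)^{2} = \left(-4\right)^{2} = 16$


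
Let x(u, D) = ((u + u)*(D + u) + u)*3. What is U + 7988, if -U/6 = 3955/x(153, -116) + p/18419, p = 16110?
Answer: 337414607182/42271605 ≈ 7982.1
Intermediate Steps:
x(u, D) = 3*u + 6*u*(D + u) (x(u, D) = ((2*u)*(D + u) + u)*3 = (2*u*(D + u) + u)*3 = (u + 2*u*(D + u))*3 = 3*u + 6*u*(D + u))
U = -250973558/42271605 (U = -6*(3955/((3*153*(1 + 2*(-116) + 2*153))) + 16110/18419) = -6*(3955/((3*153*(1 - 232 + 306))) + 16110*(1/18419)) = -6*(3955/((3*153*75)) + 16110/18419) = -6*(3955/34425 + 16110/18419) = -6*(3955*(1/34425) + 16110/18419) = -6*(791/6885 + 16110/18419) = -6*125486779/126814815 = -250973558/42271605 ≈ -5.9372)
U + 7988 = -250973558/42271605 + 7988 = 337414607182/42271605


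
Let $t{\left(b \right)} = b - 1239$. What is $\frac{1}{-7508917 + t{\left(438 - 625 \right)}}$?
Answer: $- \frac{1}{7510343} \approx -1.3315 \cdot 10^{-7}$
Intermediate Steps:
$t{\left(b \right)} = -1239 + b$ ($t{\left(b \right)} = b - 1239 = -1239 + b$)
$\frac{1}{-7508917 + t{\left(438 - 625 \right)}} = \frac{1}{-7508917 + \left(-1239 + \left(438 - 625\right)\right)} = \frac{1}{-7508917 - 1426} = \frac{1}{-7510343} = - \frac{1}{7510343}$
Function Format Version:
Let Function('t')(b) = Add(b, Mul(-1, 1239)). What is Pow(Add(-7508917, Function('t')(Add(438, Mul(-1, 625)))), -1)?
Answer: Rational(-1, 7510343) ≈ -1.3315e-7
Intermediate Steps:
Function('t')(b) = Add(-1239, b) (Function('t')(b) = Add(b, -1239) = Add(-1239, b))
Pow(Add(-7508917, Function('t')(Add(438, Mul(-1, 625)))), -1) = Pow(Add(-7508917, Add(-1239, Add(438, Mul(-1, 625)))), -1) = Pow(Add(-7508917, Add(-1239, Add(438, -625))), -1) = Pow(Add(-7508917, Add(-1239, -187)), -1) = Pow(Add(-7508917, -1426), -1) = Pow(-7510343, -1) = Rational(-1, 7510343)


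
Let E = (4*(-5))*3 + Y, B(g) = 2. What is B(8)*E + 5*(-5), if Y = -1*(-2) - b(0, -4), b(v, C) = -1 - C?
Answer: -147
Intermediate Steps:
Y = -1 (Y = -1*(-2) - (-1 - 1*(-4)) = 2 - (-1 + 4) = 2 - 1*3 = 2 - 3 = -1)
E = -61 (E = (4*(-5))*3 - 1 = -20*3 - 1 = -60 - 1 = -61)
B(8)*E + 5*(-5) = 2*(-61) + 5*(-5) = -122 - 25 = -147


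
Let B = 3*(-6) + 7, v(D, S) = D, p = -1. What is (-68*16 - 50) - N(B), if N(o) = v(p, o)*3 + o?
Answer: -1124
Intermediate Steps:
B = -11 (B = -18 + 7 = -11)
N(o) = -3 + o (N(o) = -1*3 + o = -3 + o)
(-68*16 - 50) - N(B) = (-68*16 - 50) - (-3 - 11) = (-1088 - 50) - 1*(-14) = -1138 + 14 = -1124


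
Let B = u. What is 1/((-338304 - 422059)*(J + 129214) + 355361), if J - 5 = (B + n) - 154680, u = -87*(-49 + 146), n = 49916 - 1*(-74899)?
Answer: -1/69128046784 ≈ -1.4466e-11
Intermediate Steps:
n = 124815 (n = 49916 + 74899 = 124815)
u = -8439 (u = -87*97 = -8439)
B = -8439
J = -38299 (J = 5 + ((-8439 + 124815) - 154680) = 5 + (116376 - 154680) = 5 - 38304 = -38299)
1/((-338304 - 422059)*(J + 129214) + 355361) = 1/((-338304 - 422059)*(-38299 + 129214) + 355361) = 1/(-760363*90915 + 355361) = 1/(-69128402145 + 355361) = 1/(-69128046784) = -1/69128046784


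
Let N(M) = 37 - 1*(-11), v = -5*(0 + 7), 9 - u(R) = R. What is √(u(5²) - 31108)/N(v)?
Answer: I*√7781/24 ≈ 3.6754*I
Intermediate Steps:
u(R) = 9 - R
v = -35 (v = -5*7 = -35)
N(M) = 48 (N(M) = 37 + 11 = 48)
√(u(5²) - 31108)/N(v) = √((9 - 1*5²) - 31108)/48 = √((9 - 1*25) - 31108)*(1/48) = √((9 - 25) - 31108)*(1/48) = √(-16 - 31108)*(1/48) = √(-31124)*(1/48) = (2*I*√7781)*(1/48) = I*√7781/24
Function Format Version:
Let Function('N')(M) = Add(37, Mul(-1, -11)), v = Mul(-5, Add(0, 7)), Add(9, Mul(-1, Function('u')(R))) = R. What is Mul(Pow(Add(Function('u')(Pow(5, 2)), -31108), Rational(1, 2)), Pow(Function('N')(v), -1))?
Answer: Mul(Rational(1, 24), I, Pow(7781, Rational(1, 2))) ≈ Mul(3.6754, I)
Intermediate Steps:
Function('u')(R) = Add(9, Mul(-1, R))
v = -35 (v = Mul(-5, 7) = -35)
Function('N')(M) = 48 (Function('N')(M) = Add(37, 11) = 48)
Mul(Pow(Add(Function('u')(Pow(5, 2)), -31108), Rational(1, 2)), Pow(Function('N')(v), -1)) = Mul(Pow(Add(Add(9, Mul(-1, Pow(5, 2))), -31108), Rational(1, 2)), Pow(48, -1)) = Mul(Pow(Add(Add(9, Mul(-1, 25)), -31108), Rational(1, 2)), Rational(1, 48)) = Mul(Pow(Add(Add(9, -25), -31108), Rational(1, 2)), Rational(1, 48)) = Mul(Pow(Add(-16, -31108), Rational(1, 2)), Rational(1, 48)) = Mul(Pow(-31124, Rational(1, 2)), Rational(1, 48)) = Mul(Mul(2, I, Pow(7781, Rational(1, 2))), Rational(1, 48)) = Mul(Rational(1, 24), I, Pow(7781, Rational(1, 2)))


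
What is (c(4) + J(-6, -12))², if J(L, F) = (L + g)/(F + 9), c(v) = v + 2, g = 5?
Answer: 361/9 ≈ 40.111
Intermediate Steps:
c(v) = 2 + v
J(L, F) = (5 + L)/(9 + F) (J(L, F) = (L + 5)/(F + 9) = (5 + L)/(9 + F))
(c(4) + J(-6, -12))² = ((2 + 4) + (5 - 6)/(9 - 12))² = (6 - 1/(-3))² = (6 - ⅓*(-1))² = (6 + ⅓)² = (19/3)² = 361/9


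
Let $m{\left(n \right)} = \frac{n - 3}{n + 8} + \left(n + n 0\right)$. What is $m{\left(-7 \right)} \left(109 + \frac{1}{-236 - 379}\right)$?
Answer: $- \frac{1139578}{615} \approx -1853.0$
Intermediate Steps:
$m{\left(n \right)} = n + \frac{-3 + n}{8 + n}$ ($m{\left(n \right)} = \frac{-3 + n}{8 + n} + \left(n + 0\right) = \frac{-3 + n}{8 + n} + n = n + \frac{-3 + n}{8 + n}$)
$m{\left(-7 \right)} \left(109 + \frac{1}{-236 - 379}\right) = \frac{-3 + \left(-7\right)^{2} + 9 \left(-7\right)}{8 - 7} \left(109 + \frac{1}{-236 - 379}\right) = \frac{-3 + 49 - 63}{1} \left(109 + \frac{1}{-615}\right) = 1 \left(-17\right) \left(109 - \frac{1}{615}\right) = \left(-17\right) \frac{67034}{615} = - \frac{1139578}{615}$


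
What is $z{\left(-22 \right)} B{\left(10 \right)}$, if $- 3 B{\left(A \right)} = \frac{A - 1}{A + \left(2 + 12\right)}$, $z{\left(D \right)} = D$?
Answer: $\frac{11}{4} \approx 2.75$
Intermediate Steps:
$B{\left(A \right)} = - \frac{-1 + A}{3 \left(14 + A\right)}$ ($B{\left(A \right)} = - \frac{\left(A - 1\right) \frac{1}{A + \left(2 + 12\right)}}{3} = - \frac{\left(-1 + A\right) \frac{1}{A + 14}}{3} = - \frac{\left(-1 + A\right) \frac{1}{14 + A}}{3} = - \frac{\frac{1}{14 + A} \left(-1 + A\right)}{3} = - \frac{-1 + A}{3 \left(14 + A\right)}$)
$z{\left(-22 \right)} B{\left(10 \right)} = - 22 \frac{1 - 10}{3 \left(14 + 10\right)} = - 22 \frac{1 - 10}{3 \cdot 24} = - 22 \cdot \frac{1}{3} \cdot \frac{1}{24} \left(-9\right) = \left(-22\right) \left(- \frac{1}{8}\right) = \frac{11}{4}$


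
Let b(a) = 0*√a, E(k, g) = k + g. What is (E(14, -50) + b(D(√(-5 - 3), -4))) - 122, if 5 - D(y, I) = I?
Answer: -158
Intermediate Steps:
D(y, I) = 5 - I
E(k, g) = g + k
b(a) = 0
(E(14, -50) + b(D(√(-5 - 3), -4))) - 122 = ((-50 + 14) + 0) - 122 = (-36 + 0) - 122 = -36 - 122 = -158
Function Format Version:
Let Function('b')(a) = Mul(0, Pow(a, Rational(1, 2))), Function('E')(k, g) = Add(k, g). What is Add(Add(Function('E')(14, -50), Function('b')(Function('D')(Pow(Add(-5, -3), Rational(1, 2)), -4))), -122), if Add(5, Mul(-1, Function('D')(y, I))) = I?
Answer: -158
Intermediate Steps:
Function('D')(y, I) = Add(5, Mul(-1, I))
Function('E')(k, g) = Add(g, k)
Function('b')(a) = 0
Add(Add(Function('E')(14, -50), Function('b')(Function('D')(Pow(Add(-5, -3), Rational(1, 2)), -4))), -122) = Add(Add(Add(-50, 14), 0), -122) = Add(Add(-36, 0), -122) = Add(-36, -122) = -158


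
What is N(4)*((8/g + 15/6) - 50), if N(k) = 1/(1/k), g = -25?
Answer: -4782/25 ≈ -191.28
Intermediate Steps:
N(k) = k
N(4)*((8/g + 15/6) - 50) = 4*((8/(-25) + 15/6) - 50) = 4*((8*(-1/25) + 15*(1/6)) - 50) = 4*((-8/25 + 5/2) - 50) = 4*(109/50 - 50) = 4*(-2391/50) = -4782/25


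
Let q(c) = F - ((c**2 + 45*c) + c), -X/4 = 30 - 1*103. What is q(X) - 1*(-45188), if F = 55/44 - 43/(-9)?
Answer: -1926071/36 ≈ -53502.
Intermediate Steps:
X = 292 (X = -4*(30 - 1*103) = -4*(30 - 103) = -4*(-73) = 292)
F = 217/36 (F = 55*(1/44) - 43*(-1/9) = 5/4 + 43/9 = 217/36 ≈ 6.0278)
q(c) = 217/36 - c**2 - 46*c (q(c) = 217/36 - ((c**2 + 45*c) + c) = 217/36 - (c**2 + 46*c) = 217/36 + (-c**2 - 46*c) = 217/36 - c**2 - 46*c)
q(X) - 1*(-45188) = (217/36 - 1*292**2 - 46*292) - 1*(-45188) = (217/36 - 1*85264 - 13432) + 45188 = (217/36 - 85264 - 13432) + 45188 = -3552839/36 + 45188 = -1926071/36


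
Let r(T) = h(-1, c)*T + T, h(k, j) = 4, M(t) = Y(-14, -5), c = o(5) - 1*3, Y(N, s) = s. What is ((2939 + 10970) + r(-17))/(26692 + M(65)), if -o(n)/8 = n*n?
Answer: 13824/26687 ≈ 0.51801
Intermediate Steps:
o(n) = -8*n**2 (o(n) = -8*n*n = -8*n**2)
c = -203 (c = -8*5**2 - 1*3 = -8*25 - 3 = -200 - 3 = -203)
M(t) = -5
r(T) = 5*T (r(T) = 4*T + T = 5*T)
((2939 + 10970) + r(-17))/(26692 + M(65)) = ((2939 + 10970) + 5*(-17))/(26692 - 5) = (13909 - 85)/26687 = 13824*(1/26687) = 13824/26687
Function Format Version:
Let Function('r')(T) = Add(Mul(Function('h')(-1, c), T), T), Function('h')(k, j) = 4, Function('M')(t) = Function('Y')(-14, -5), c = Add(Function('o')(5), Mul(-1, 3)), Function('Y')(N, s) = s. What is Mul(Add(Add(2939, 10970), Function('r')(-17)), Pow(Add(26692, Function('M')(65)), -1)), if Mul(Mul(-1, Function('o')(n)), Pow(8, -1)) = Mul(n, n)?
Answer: Rational(13824, 26687) ≈ 0.51801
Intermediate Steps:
Function('o')(n) = Mul(-8, Pow(n, 2)) (Function('o')(n) = Mul(-8, Mul(n, n)) = Mul(-8, Pow(n, 2)))
c = -203 (c = Add(Mul(-8, Pow(5, 2)), Mul(-1, 3)) = Add(Mul(-8, 25), -3) = Add(-200, -3) = -203)
Function('M')(t) = -5
Function('r')(T) = Mul(5, T) (Function('r')(T) = Add(Mul(4, T), T) = Mul(5, T))
Mul(Add(Add(2939, 10970), Function('r')(-17)), Pow(Add(26692, Function('M')(65)), -1)) = Mul(Add(Add(2939, 10970), Mul(5, -17)), Pow(Add(26692, -5), -1)) = Mul(Add(13909, -85), Pow(26687, -1)) = Mul(13824, Rational(1, 26687)) = Rational(13824, 26687)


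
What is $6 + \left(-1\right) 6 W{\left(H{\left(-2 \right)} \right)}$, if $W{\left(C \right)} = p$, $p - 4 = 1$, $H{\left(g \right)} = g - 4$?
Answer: $-24$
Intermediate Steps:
$H{\left(g \right)} = -4 + g$
$p = 5$ ($p = 4 + 1 = 5$)
$W{\left(C \right)} = 5$
$6 + \left(-1\right) 6 W{\left(H{\left(-2 \right)} \right)} = 6 + \left(-1\right) 6 \cdot 5 = 6 - 30 = -24$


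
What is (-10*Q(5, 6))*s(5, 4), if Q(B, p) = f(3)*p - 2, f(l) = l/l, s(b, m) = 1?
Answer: -40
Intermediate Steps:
f(l) = 1
Q(B, p) = -2 + p (Q(B, p) = 1*p - 2 = p - 2 = -2 + p)
(-10*Q(5, 6))*s(5, 4) = -10*(-2 + 6)*1 = -10*4*1 = -40*1 = -40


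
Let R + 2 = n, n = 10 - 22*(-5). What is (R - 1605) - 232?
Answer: -1719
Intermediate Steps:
n = 120 (n = 10 + 110 = 120)
R = 118 (R = -2 + 120 = 118)
(R - 1605) - 232 = (118 - 1605) - 232 = -1487 - 232 = -1719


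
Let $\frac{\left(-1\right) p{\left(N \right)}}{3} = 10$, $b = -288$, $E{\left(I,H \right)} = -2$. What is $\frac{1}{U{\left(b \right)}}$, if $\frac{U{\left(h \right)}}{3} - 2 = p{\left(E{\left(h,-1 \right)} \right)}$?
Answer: $- \frac{1}{84} \approx -0.011905$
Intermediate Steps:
$p{\left(N \right)} = -30$ ($p{\left(N \right)} = \left(-3\right) 10 = -30$)
$U{\left(h \right)} = -84$ ($U{\left(h \right)} = 6 + 3 \left(-30\right) = 6 - 90 = -84$)
$\frac{1}{U{\left(b \right)}} = \frac{1}{-84} = - \frac{1}{84}$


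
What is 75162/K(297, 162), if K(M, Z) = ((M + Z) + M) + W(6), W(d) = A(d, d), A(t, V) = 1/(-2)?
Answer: 150324/1511 ≈ 99.486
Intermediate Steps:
A(t, V) = -½
W(d) = -½
K(M, Z) = -½ + Z + 2*M (K(M, Z) = ((M + Z) + M) - ½ = (Z + 2*M) - ½ = -½ + Z + 2*M)
75162/K(297, 162) = 75162/(-½ + 162 + 2*297) = 75162/(-½ + 162 + 594) = 75162/(1511/2) = 75162*(2/1511) = 150324/1511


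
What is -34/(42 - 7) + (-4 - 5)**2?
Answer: 2801/35 ≈ 80.029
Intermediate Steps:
-34/(42 - 7) + (-4 - 5)**2 = -34/35 + (-9)**2 = (1/35)*(-34) + 81 = -34/35 + 81 = 2801/35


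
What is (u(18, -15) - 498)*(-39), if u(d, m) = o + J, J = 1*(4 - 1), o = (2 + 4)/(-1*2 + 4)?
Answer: 19188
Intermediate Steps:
o = 3 (o = 6/(-2 + 4) = 6/2 = 6*(1/2) = 3)
J = 3 (J = 1*3 = 3)
u(d, m) = 6 (u(d, m) = 3 + 3 = 6)
(u(18, -15) - 498)*(-39) = (6 - 498)*(-39) = -492*(-39) = 19188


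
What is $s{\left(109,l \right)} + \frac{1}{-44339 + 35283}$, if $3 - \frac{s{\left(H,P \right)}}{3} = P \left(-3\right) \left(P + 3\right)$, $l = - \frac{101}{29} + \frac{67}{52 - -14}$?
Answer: $- \frac{2602209785}{921547616} \approx -2.8237$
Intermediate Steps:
$l = - \frac{4723}{1914}$ ($l = \left(-101\right) \frac{1}{29} + \frac{67}{52 + 14} = - \frac{101}{29} + \frac{67}{66} = - \frac{4723}{1914} \approx -2.4676$)
$s{\left(H,P \right)} = 9 + 9 P \left(3 + P\right)$ ($s{\left(H,P \right)} = 9 - 3 P \left(-3\right) \left(P + 3\right) = 9 - 3 - 3 P \left(3 + P\right) = 9 - 3 \left(- 3 P \left(3 + P\right)\right) = 9 + 9 P \left(3 + P\right)$)
$s{\left(109,l \right)} + \frac{1}{-44339 + 35283} = \left(9 + 9 \left(- \frac{4723}{1914}\right)^{2} + 27 \left(- \frac{4723}{1914}\right)\right) + \frac{1}{-44339 + 35283} = \left(9 + 9 \cdot \frac{22306729}{3663396} - \frac{42507}{638}\right) + \frac{1}{-9056} = \left(9 + \frac{22306729}{407044} - \frac{42507}{638}\right) - \frac{1}{9056} = - \frac{1149341}{407044} - \frac{1}{9056} = - \frac{2602209785}{921547616}$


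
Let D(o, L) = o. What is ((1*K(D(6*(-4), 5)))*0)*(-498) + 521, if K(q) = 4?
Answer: 521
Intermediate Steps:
((1*K(D(6*(-4), 5)))*0)*(-498) + 521 = ((1*4)*0)*(-498) + 521 = (4*0)*(-498) + 521 = 0*(-498) + 521 = 0 + 521 = 521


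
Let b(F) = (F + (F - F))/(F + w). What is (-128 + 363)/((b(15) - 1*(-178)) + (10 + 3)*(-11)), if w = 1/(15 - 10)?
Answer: 3572/547 ≈ 6.5302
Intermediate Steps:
w = ⅕ (w = 1/5 = ⅕ ≈ 0.20000)
b(F) = F/(⅕ + F) (b(F) = (F + (F - F))/(F + ⅕) = (F + 0)/(⅕ + F) = F/(⅕ + F))
(-128 + 363)/((b(15) - 1*(-178)) + (10 + 3)*(-11)) = (-128 + 363)/((5*15/(1 + 5*15) - 1*(-178)) + (10 + 3)*(-11)) = 235/((5*15/(1 + 75) + 178) + 13*(-11)) = 235/((5*15/76 + 178) - 143) = 235/((5*15*(1/76) + 178) - 143) = 235/((75/76 + 178) - 143) = 235/(13603/76 - 143) = 235/(2735/76) = 235*(76/2735) = 3572/547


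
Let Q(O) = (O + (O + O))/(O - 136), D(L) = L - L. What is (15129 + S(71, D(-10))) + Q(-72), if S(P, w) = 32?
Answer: 394213/26 ≈ 15162.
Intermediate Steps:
D(L) = 0
Q(O) = 3*O/(-136 + O) (Q(O) = (O + 2*O)/(-136 + O) = (3*O)/(-136 + O) = 3*O/(-136 + O))
(15129 + S(71, D(-10))) + Q(-72) = (15129 + 32) + 3*(-72)/(-136 - 72) = 15161 + 3*(-72)/(-208) = 15161 + 3*(-72)*(-1/208) = 15161 + 27/26 = 394213/26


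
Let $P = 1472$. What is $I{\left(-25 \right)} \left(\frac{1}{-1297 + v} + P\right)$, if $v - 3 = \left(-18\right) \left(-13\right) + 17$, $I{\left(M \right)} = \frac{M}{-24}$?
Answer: $\frac{12794125}{8344} \approx 1533.3$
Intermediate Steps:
$I{\left(M \right)} = - \frac{M}{24}$ ($I{\left(M \right)} = M \left(- \frac{1}{24}\right) = - \frac{M}{24}$)
$v = 254$ ($v = 3 + \left(\left(-18\right) \left(-13\right) + 17\right) = 3 + \left(234 + 17\right) = 3 + 251 = 254$)
$I{\left(-25 \right)} \left(\frac{1}{-1297 + v} + P\right) = \left(- \frac{1}{24}\right) \left(-25\right) \left(\frac{1}{-1297 + 254} + 1472\right) = \frac{25 \left(\frac{1}{-1043} + 1472\right)}{24} = \frac{25 \left(- \frac{1}{1043} + 1472\right)}{24} = \frac{25}{24} \cdot \frac{1535295}{1043} = \frac{12794125}{8344}$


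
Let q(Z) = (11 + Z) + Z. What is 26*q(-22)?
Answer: -858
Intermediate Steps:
q(Z) = 11 + 2*Z
26*q(-22) = 26*(11 + 2*(-22)) = 26*(11 - 44) = 26*(-33) = -858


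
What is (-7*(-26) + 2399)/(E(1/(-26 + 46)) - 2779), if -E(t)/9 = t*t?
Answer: -1032400/1111609 ≈ -0.92874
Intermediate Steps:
E(t) = -9*t**2 (E(t) = -9*t*t = -9*t**2)
(-7*(-26) + 2399)/(E(1/(-26 + 46)) - 2779) = (-7*(-26) + 2399)/(-9/(-26 + 46)**2 - 2779) = (182 + 2399)/(-9*(1/20)**2 - 2779) = 2581/(-9*(1/20)**2 - 2779) = 2581/(-9*1/400 - 2779) = 2581/(-9/400 - 2779) = 2581/(-1111609/400) = 2581*(-400/1111609) = -1032400/1111609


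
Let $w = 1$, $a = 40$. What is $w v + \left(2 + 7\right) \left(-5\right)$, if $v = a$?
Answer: $-5$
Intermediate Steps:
$v = 40$
$w v + \left(2 + 7\right) \left(-5\right) = 1 \cdot 40 + \left(2 + 7\right) \left(-5\right) = 40 + 9 \left(-5\right) = 40 - 45 = -5$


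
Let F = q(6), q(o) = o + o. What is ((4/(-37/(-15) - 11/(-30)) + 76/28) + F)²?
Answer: 3682561/14161 ≈ 260.05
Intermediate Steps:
q(o) = 2*o
F = 12 (F = 2*6 = 12)
((4/(-37/(-15) - 11/(-30)) + 76/28) + F)² = ((4/(-37/(-15) - 11/(-30)) + 76/28) + 12)² = ((4/(-37*(-1/15) - 11*(-1/30)) + 76*(1/28)) + 12)² = ((4/(37/15 + 11/30) + 19/7) + 12)² = ((4/(17/6) + 19/7) + 12)² = ((4*(6/17) + 19/7) + 12)² = ((24/17 + 19/7) + 12)² = (491/119 + 12)² = (1919/119)² = 3682561/14161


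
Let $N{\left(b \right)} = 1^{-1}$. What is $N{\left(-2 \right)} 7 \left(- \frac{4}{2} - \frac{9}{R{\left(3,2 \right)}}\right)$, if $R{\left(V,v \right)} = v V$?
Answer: $- \frac{49}{2} \approx -24.5$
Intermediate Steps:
$N{\left(b \right)} = 1$
$R{\left(V,v \right)} = V v$
$N{\left(-2 \right)} 7 \left(- \frac{4}{2} - \frac{9}{R{\left(3,2 \right)}}\right) = 1 \cdot 7 \left(- \frac{4}{2} - \frac{9}{3 \cdot 2}\right) = 7 \left(\left(-4\right) \frac{1}{2} - \frac{9}{6}\right) = 7 \left(-2 - \frac{3}{2}\right) = 7 \left(- \frac{7}{2}\right) = - \frac{49}{2}$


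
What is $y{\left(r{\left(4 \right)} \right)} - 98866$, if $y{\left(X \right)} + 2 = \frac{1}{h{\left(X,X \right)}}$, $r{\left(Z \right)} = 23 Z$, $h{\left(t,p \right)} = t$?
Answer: $- \frac{9095855}{92} \approx -98868.0$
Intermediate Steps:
$y{\left(X \right)} = -2 + \frac{1}{X}$
$y{\left(r{\left(4 \right)} \right)} - 98866 = \left(-2 + \frac{1}{23 \cdot 4}\right) - 98866 = \left(-2 + \frac{1}{92}\right) - 98866 = - \frac{183}{92} - 98866 = - \frac{9095855}{92}$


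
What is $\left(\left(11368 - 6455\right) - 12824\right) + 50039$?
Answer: $42128$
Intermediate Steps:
$\left(\left(11368 - 6455\right) - 12824\right) + 50039 = \left(4913 - 12824\right) + 50039 = -7911 + 50039 = 42128$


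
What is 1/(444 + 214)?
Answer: 1/658 ≈ 0.0015198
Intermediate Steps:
1/(444 + 214) = 1/658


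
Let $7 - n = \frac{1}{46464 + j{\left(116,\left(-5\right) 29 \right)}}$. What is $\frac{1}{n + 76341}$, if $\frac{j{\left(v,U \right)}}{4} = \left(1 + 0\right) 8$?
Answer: $\frac{46496}{3549876607} \approx 1.3098 \cdot 10^{-5}$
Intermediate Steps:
$j{\left(v,U \right)} = 32$ ($j{\left(v,U \right)} = 4 \left(1 + 0\right) 8 = 4 \cdot 1 \cdot 8 = 4 \cdot 8 = 32$)
$n = \frac{325471}{46496}$ ($n = 7 - \frac{1}{46464 + 32} = 7 - \frac{1}{46496} = \frac{325471}{46496} \approx 7.0$)
$\frac{1}{n + 76341} = \frac{1}{\frac{325471}{46496} + 76341} = \frac{1}{\frac{3549876607}{46496}} = \frac{46496}{3549876607}$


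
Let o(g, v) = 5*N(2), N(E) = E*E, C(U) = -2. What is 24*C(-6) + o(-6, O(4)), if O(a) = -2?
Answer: -28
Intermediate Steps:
N(E) = E**2
o(g, v) = 20 (o(g, v) = 5*2**2 = 5*4 = 20)
24*C(-6) + o(-6, O(4)) = 24*(-2) + 20 = -48 + 20 = -28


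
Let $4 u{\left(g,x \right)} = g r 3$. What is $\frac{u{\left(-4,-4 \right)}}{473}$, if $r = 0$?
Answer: $0$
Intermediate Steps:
$u{\left(g,x \right)} = 0$ ($u{\left(g,x \right)} = \frac{g 0 \cdot 3}{4} = \frac{0 \cdot 3}{4} = \frac{1}{4} \cdot 0 = 0$)
$\frac{u{\left(-4,-4 \right)}}{473} = \frac{0}{473} = 0 \cdot \frac{1}{473} = 0$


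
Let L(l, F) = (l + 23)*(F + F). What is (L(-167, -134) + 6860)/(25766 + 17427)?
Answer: 45452/43193 ≈ 1.0523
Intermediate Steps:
L(l, F) = 2*F*(23 + l) (L(l, F) = (23 + l)*(2*F) = 2*F*(23 + l))
(L(-167, -134) + 6860)/(25766 + 17427) = (2*(-134)*(23 - 167) + 6860)/(25766 + 17427) = (2*(-134)*(-144) + 6860)/43193 = (38592 + 6860)*(1/43193) = 45452*(1/43193) = 45452/43193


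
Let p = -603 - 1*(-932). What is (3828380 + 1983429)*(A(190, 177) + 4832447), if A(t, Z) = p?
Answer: 28087171051784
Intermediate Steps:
p = 329 (p = -603 + 932 = 329)
A(t, Z) = 329
(3828380 + 1983429)*(A(190, 177) + 4832447) = (3828380 + 1983429)*(329 + 4832447) = 5811809*4832776 = 28087171051784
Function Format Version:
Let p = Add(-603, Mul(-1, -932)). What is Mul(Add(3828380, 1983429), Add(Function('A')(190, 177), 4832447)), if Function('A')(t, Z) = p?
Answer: 28087171051784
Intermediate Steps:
p = 329 (p = Add(-603, 932) = 329)
Function('A')(t, Z) = 329
Mul(Add(3828380, 1983429), Add(Function('A')(190, 177), 4832447)) = Mul(Add(3828380, 1983429), Add(329, 4832447)) = Mul(5811809, 4832776) = 28087171051784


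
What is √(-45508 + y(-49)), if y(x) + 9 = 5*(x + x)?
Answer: I*√46007 ≈ 214.49*I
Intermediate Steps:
y(x) = -9 + 10*x (y(x) = -9 + 5*(x + x) = -9 + 5*(2*x) = -9 + 10*x)
√(-45508 + y(-49)) = √(-45508 + (-9 + 10*(-49))) = √(-45508 + (-9 - 490)) = √(-45508 - 499) = √(-46007) = I*√46007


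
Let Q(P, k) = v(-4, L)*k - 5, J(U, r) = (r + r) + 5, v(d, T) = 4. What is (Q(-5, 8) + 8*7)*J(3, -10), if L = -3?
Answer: -1245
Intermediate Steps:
J(U, r) = 5 + 2*r (J(U, r) = 2*r + 5 = 5 + 2*r)
Q(P, k) = -5 + 4*k (Q(P, k) = 4*k - 5 = -5 + 4*k)
(Q(-5, 8) + 8*7)*J(3, -10) = ((-5 + 4*8) + 8*7)*(5 + 2*(-10)) = ((-5 + 32) + 56)*(5 - 20) = (27 + 56)*(-15) = 83*(-15) = -1245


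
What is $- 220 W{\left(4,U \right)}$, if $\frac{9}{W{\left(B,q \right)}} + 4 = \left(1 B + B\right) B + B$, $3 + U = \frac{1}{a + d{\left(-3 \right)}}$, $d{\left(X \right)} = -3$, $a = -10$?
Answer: $- \frac{495}{8} \approx -61.875$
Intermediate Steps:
$U = - \frac{40}{13}$ ($U = -3 + \frac{1}{-10 - 3} = -3 + \frac{1}{-13} = -3 - \frac{1}{13} = - \frac{40}{13} \approx -3.0769$)
$W{\left(B,q \right)} = \frac{9}{-4 + B + 2 B^{2}}$ ($W{\left(B,q \right)} = \frac{9}{-4 + \left(\left(1 B + B\right) B + B\right)} = \frac{9}{-4 + \left(\left(B + B\right) B + B\right)} = \frac{9}{-4 + \left(2 B B + B\right)} = \frac{9}{-4 + \left(2 B^{2} + B\right)} = \frac{9}{-4 + \left(B + 2 B^{2}\right)} = \frac{9}{-4 + B + 2 B^{2}}$)
$- 220 W{\left(4,U \right)} = - 220 \frac{9}{-4 + 4 + 2 \cdot 4^{2}} = - 220 \frac{9}{-4 + 4 + 2 \cdot 16} = - 220 \frac{9}{-4 + 4 + 32} = - 220 \cdot \frac{9}{32} = - 220 \cdot 9 \cdot \frac{1}{32} = \left(-220\right) \frac{9}{32} = - \frac{495}{8}$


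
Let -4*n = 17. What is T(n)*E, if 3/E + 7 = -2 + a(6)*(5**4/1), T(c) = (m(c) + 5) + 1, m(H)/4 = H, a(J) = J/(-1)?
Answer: 11/1253 ≈ 0.0087789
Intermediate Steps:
a(J) = -J (a(J) = J*(-1) = -J)
m(H) = 4*H
n = -17/4 (n = -1/4*17 = -17/4 ≈ -4.2500)
T(c) = 6 + 4*c (T(c) = (4*c + 5) + 1 = (5 + 4*c) + 1 = 6 + 4*c)
E = -1/1253 (E = 3/(-7 + (-2 + (-1*6)*(5**4/1))) = 3/(-7 + (-2 - 3750)) = 3/(-7 - 3752) = 3/(-3759) = 3*(-1/3759) = -1/1253 ≈ -0.00079808)
T(n)*E = (6 + 4*(-17/4))*(-1/1253) = (6 - 17)*(-1/1253) = -11*(-1/1253) = 11/1253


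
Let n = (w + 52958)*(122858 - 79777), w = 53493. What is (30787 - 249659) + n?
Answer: 4585796659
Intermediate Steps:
n = 4586015531 (n = (53493 + 52958)*(122858 - 79777) = 106451*43081 = 4586015531)
(30787 - 249659) + n = (30787 - 249659) + 4586015531 = -218872 + 4586015531 = 4585796659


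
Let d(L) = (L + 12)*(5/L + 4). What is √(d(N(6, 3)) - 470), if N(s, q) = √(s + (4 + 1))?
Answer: √(-50457 + 1144*√11)/11 ≈ 19.638*I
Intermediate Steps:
N(s, q) = √(5 + s) (N(s, q) = √(s + 5) = √(5 + s))
d(L) = (4 + 5/L)*(12 + L) (d(L) = (12 + L)*(4 + 5/L) = (4 + 5/L)*(12 + L))
√(d(N(6, 3)) - 470) = √((53 + 4*√(5 + 6) + 60/(√(5 + 6))) - 470) = √((53 + 4*√11 + 60/(√11)) - 470) = √((53 + 4*√11 + 60*(√11/11)) - 470) = √((53 + 4*√11 + 60*√11/11) - 470) = √((53 + 104*√11/11) - 470) = √(-417 + 104*√11/11)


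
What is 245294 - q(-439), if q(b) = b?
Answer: 245733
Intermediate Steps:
245294 - q(-439) = 245294 - 1*(-439) = 245294 + 439 = 245733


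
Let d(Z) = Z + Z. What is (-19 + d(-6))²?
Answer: 961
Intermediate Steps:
d(Z) = 2*Z
(-19 + d(-6))² = (-19 + 2*(-6))² = (-19 - 12)² = (-31)² = 961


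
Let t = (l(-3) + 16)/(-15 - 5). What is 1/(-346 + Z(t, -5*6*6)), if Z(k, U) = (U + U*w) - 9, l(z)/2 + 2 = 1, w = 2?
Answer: -1/895 ≈ -0.0011173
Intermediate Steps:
l(z) = -2 (l(z) = -4 + 2*1 = -4 + 2 = -2)
t = -7/10 (t = (-2 + 16)/(-15 - 5) = 14/(-20) = 14*(-1/20) = -7/10 ≈ -0.70000)
Z(k, U) = -9 + 3*U (Z(k, U) = (U + U*2) - 9 = (U + 2*U) - 9 = 3*U - 9 = -9 + 3*U)
1/(-346 + Z(t, -5*6*6)) = 1/(-346 + (-9 + 3*(-5*6*6))) = 1/(-346 + (-9 + 3*(-30*6))) = 1/(-346 + (-9 + 3*(-180))) = 1/(-346 + (-9 - 540)) = 1/(-346 - 549) = 1/(-895) = -1/895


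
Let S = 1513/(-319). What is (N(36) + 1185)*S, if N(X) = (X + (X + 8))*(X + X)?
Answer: -10507785/319 ≈ -32940.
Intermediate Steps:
N(X) = 2*X*(8 + 2*X) (N(X) = (X + (8 + X))*(2*X) = (8 + 2*X)*(2*X) = 2*X*(8 + 2*X))
S = -1513/319 (S = 1513*(-1/319) = -1513/319 ≈ -4.7430)
(N(36) + 1185)*S = (4*36*(4 + 36) + 1185)*(-1513/319) = (4*36*40 + 1185)*(-1513/319) = (5760 + 1185)*(-1513/319) = 6945*(-1513/319) = -10507785/319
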